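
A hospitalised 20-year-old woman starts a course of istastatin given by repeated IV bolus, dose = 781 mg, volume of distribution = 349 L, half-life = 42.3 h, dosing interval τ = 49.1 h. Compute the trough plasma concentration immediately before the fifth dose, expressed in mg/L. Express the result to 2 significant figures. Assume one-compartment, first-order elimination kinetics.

1.7 mg/L

C₀ per dose = Dose / Vd = 781 / 349 = 2.238 mg/L
k = ln2 / t½ = 0.693147 / 42.3 = 0.01639 h⁻¹
Fraction remaining after one interval: r = e^(−kτ) = e^(−0.01639 × 49.1) = 0.4472
Before dose 5, 4 doses have been given (aged 1τ, 2τ, 3τ, 4τ).
C_trough = C₀ × (r + r² + … + r^4) = C₀ × r(1−r^4)/(1−r)
        = 2.238 × 0.4472 × (1 − 0.04000) / (1 − 0.4472) = 1.738 mg/L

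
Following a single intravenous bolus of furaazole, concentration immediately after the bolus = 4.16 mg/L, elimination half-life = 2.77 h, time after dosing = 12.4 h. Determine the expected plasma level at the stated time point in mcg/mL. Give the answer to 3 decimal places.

0.187 mcg/mL

k = ln2 / t½ = 0.693147 / 2.77 = 0.2502 h⁻¹
C = C₀ · e^(−k·t) = 4.160 × e^(−0.2502 × 12.4)
  = 4.160 × 0.04494 = 0.1870 mg/L
(0.1870 mg/L = 0.1870 mcg/mL)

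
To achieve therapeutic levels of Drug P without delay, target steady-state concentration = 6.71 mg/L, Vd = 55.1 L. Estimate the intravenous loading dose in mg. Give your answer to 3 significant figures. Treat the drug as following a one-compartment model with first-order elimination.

LD = Css × Vd = 6.71 × 55.1 = 369.7 mg

370 mg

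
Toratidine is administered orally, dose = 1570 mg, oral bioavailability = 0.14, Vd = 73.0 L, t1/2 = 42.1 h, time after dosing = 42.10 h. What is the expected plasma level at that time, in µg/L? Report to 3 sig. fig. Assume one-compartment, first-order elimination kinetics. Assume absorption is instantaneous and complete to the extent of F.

1510 µg/L

Amount reaching circulation = F × Dose = 0.14 × 1570 = 219.8 mg
C₀ = F·Dose / Vd = 219.8 / 73.0 = 3.011 mg/L
k = ln2 / t½ = 0.693147 / 42.1 = 0.01646 h⁻¹
t / t½ = 42.10 / 42.1 = 1 half-lives
C = C₀ × (1/2)^1 = 3.011 × 0.5000 = 1.506 mg/L
Convert: 1.506 mg/L × 1000 = 1506 µg/L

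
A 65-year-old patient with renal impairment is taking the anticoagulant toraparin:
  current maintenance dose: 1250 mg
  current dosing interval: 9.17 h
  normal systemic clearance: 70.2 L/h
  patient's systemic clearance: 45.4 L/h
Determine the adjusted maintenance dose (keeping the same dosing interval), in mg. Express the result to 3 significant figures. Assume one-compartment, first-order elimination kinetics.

To keep the same average steady-state level, dosing rate must scale with clearance.
CL ratio = 45.4 / 70.2 = 0.6467
New dose (same interval) = 1250 × 0.6467 = 808.4 mg

808 mg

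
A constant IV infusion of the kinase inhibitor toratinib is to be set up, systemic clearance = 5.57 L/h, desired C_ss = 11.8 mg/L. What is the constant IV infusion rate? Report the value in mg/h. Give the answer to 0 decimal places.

66 mg/h

At steady state, infusion rate R₀ = Css × CL = 11.8 × 5.570 = 65.73 mg/h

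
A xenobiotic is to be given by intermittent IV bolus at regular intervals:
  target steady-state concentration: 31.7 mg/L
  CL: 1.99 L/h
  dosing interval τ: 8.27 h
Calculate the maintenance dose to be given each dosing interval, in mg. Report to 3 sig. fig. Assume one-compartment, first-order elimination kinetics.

522 mg

At steady state, Dose/τ = Css × CL.
Dose = Css × CL × τ = 31.7 × 1.990 × 8.27 = 521.7 mg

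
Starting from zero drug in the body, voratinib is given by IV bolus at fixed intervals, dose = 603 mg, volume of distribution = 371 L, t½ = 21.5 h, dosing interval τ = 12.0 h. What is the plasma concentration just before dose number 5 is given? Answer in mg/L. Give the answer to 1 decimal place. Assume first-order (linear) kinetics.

2.7 mg/L

C₀ per dose = Dose / Vd = 603 / 371 = 1.625 mg/L
k = ln2 / t½ = 0.693147 / 21.5 = 0.03224 h⁻¹
Fraction remaining after one interval: r = e^(−kτ) = e^(−0.03224 × 12.0) = 0.6792
Before dose 5, 4 doses have been given (aged 1τ, 2τ, 3τ, 4τ).
C_trough = C₀ × (r + r² + … + r^4) = C₀ × r(1−r^4)/(1−r)
        = 1.625 × 0.6792 × (1 − 0.2128) / (1 − 0.6792) = 2.708 mg/L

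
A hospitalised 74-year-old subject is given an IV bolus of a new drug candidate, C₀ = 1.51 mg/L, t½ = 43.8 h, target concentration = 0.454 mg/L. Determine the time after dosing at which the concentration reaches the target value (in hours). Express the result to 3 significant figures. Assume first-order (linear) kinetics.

k = ln2 / t½ = 0.693147 / 43.8 = 0.01583 h⁻¹
t = ln(C₀ / C) / k = ln(1.510 / 0.454) / 0.01583
  = ln(3.326) / 0.01583 = 1.202 / 0.01583 = 75.93 h

75.9 h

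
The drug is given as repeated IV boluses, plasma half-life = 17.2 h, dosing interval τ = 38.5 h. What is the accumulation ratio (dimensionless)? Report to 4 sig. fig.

k = ln2 / t½ = 0.693147 / 17.2 = 0.04030 h⁻¹
e^(−kτ) = e^(−0.04030 × 38.5) = 0.2119
Accumulation ratio R = 1 / (1 − e^(−kτ)) = 1 / (1 − 0.2119) = 1.269

1.269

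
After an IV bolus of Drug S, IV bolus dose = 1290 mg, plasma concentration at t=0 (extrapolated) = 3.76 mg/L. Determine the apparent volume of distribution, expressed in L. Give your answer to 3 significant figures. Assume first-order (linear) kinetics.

343 L

Vd = Dose / C₀ = 1290 / 3.76 = 343.1 L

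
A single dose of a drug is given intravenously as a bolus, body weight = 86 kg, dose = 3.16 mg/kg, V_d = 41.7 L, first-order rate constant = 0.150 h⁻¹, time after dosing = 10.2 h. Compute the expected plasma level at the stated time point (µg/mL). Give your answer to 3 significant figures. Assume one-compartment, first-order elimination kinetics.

1.41 µg/mL

Total dose = 3.16 × 86 = 271.8 mg
C₀ = Dose / Vd = 271.8 / 41.7 = 6.518 mg/L
C = C₀ · e^(−k·t) = 6.518 × e^(−0.1500 × 10.2)
  = 6.518 × 0.2165 = 1.411 mg/L
(1.411 mg/L = 1.411 µg/mL)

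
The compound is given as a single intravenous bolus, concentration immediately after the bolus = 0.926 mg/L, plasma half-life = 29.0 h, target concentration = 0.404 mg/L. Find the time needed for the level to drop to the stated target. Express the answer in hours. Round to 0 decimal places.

k = ln2 / t½ = 0.693147 / 29.0 = 0.02390 h⁻¹
t = ln(C₀ / C) / k = ln(0.9260 / 0.404) / 0.02390
  = ln(2.292) / 0.02390 = 0.8294 / 0.02390 = 34.70 h

35 h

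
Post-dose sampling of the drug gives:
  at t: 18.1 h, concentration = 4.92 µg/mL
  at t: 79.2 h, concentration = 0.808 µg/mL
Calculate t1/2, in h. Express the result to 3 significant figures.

k = ln(C₁/C₂) / (t₂ − t₁) = ln(4.92/0.808) / (79.2 − 18.1)
  = 1.807 / 61.10 = 0.02957 h⁻¹
t½ = ln2 / k = 0.693147 / 0.02957 = 23.44 h

23.4 h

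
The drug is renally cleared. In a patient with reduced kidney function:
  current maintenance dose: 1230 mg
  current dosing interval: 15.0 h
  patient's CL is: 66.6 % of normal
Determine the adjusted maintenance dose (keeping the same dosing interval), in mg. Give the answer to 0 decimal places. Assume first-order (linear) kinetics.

To keep the same average steady-state level, dosing rate must scale with clearance.
CL ratio = 66.6 / 100 = 0.6660
New dose (same interval) = 1230 × 0.6660 = 819.2 mg

819 mg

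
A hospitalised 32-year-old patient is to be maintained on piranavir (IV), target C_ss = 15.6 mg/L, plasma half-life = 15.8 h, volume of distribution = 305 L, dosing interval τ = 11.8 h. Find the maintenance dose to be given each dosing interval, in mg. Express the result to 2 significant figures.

2500 mg

k = ln2 / t½ = 0.693147 / 15.8 = 0.04387 h⁻¹
CL = k × Vd = 0.04387 × 305 = 13.38 L/h
At steady state, Dose/τ = Css × CL.
Dose = Css × CL × τ = 15.6 × 13.38 × 11.8 = 2463 mg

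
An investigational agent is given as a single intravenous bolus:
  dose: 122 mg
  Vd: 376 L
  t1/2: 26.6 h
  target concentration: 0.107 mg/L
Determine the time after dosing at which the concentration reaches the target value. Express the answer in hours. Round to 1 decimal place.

C₀ = Dose / Vd = 122.0 / 376 = 0.3245 mg/L
k = ln2 / t½ = 0.693147 / 26.6 = 0.02606 h⁻¹
t = ln(C₀ / C) / k = ln(0.3245 / 0.107) / 0.02606
  = ln(3.033) / 0.02606 = 1.110 / 0.02606 = 42.59 h

42.6 h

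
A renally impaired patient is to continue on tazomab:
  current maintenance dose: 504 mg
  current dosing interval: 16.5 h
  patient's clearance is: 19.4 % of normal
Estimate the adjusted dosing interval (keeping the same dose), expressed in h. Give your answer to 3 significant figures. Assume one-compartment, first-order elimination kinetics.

To keep the same average steady-state level, dosing rate must scale with clearance.
CL ratio = 19.4 / 100 = 0.1940
New interval (same dose) = 16.5 / 0.1940 = 85.05 h

85.1 h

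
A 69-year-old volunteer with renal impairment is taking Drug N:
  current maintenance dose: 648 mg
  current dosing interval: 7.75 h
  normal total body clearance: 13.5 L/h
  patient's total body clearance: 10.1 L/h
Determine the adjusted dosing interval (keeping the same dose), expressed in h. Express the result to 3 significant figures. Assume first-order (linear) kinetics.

To keep the same average steady-state level, dosing rate must scale with clearance.
CL ratio = 10.1 / 13.5 = 0.7481
New interval (same dose) = 7.75 / 0.7481 = 10.36 h

10.4 h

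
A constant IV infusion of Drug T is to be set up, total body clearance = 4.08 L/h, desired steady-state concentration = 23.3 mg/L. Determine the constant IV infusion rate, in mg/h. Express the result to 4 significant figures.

95.06 mg/h

At steady state, infusion rate R₀ = Css × CL = 23.3 × 4.080 = 95.06 mg/h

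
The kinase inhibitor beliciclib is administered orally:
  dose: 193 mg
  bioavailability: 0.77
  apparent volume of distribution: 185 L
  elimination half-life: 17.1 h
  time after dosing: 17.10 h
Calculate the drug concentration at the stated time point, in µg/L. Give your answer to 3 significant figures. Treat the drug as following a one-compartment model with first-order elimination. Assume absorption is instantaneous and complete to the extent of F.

Amount reaching circulation = F × Dose = 0.77 × 193.0 = 148.6 mg
C₀ = F·Dose / Vd = 148.6 / 185 = 0.8032 mg/L
k = ln2 / t½ = 0.693147 / 17.1 = 0.04053 h⁻¹
t / t½ = 17.10 / 17.1 = 1 half-lives
C = C₀ × (1/2)^1 = 0.8032 × 0.5000 = 0.4016 mg/L
Convert: 0.4016 mg/L × 1000 = 401.6 µg/L

402 µg/L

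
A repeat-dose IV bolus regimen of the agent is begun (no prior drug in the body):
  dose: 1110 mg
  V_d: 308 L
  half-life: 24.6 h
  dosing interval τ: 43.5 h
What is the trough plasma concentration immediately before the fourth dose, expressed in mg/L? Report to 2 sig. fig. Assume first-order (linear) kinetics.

1.5 mg/L

C₀ per dose = Dose / Vd = 1110 / 308 = 3.604 mg/L
k = ln2 / t½ = 0.693147 / 24.6 = 0.02818 h⁻¹
Fraction remaining after one interval: r = e^(−kτ) = e^(−0.02818 × 43.5) = 0.2935
Before dose 4, 3 doses have been given (aged 1τ, 2τ, 3τ).
C_trough = C₀ × (r + r² + … + r^3) = C₀ × r(1−r^3)/(1−r)
        = 3.604 × 0.2935 × (1 − 0.02528) / (1 − 0.2935) = 1.459 mg/L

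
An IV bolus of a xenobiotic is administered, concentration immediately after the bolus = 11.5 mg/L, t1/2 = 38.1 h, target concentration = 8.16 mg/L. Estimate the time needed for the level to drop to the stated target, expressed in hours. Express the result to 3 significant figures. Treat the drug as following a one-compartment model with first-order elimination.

18.9 h

k = ln2 / t½ = 0.693147 / 38.1 = 0.01819 h⁻¹
t = ln(C₀ / C) / k = ln(11.50 / 8.16) / 0.01819
  = ln(1.409) / 0.01819 = 0.3429 / 0.01819 = 18.85 h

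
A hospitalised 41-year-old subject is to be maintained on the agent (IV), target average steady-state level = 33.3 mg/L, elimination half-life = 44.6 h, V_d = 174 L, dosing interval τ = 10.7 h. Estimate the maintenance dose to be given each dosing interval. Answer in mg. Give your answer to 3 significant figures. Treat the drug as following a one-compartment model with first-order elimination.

k = ln2 / t½ = 0.693147 / 44.6 = 0.01554 h⁻¹
CL = k × Vd = 0.01554 × 174 = 2.704 L/h
At steady state, Dose/τ = Css × CL.
Dose = Css × CL × τ = 33.3 × 2.704 × 10.7 = 963.5 mg

964 mg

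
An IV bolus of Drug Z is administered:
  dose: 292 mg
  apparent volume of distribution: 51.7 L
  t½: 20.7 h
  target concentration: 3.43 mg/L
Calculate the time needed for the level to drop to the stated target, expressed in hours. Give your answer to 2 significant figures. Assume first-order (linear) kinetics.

15 h

C₀ = Dose / Vd = 292.0 / 51.7 = 5.648 mg/L
k = ln2 / t½ = 0.693147 / 20.7 = 0.03349 h⁻¹
t = ln(C₀ / C) / k = ln(5.648 / 3.43) / 0.03349
  = ln(1.647) / 0.03349 = 0.4990 / 0.03349 = 14.90 h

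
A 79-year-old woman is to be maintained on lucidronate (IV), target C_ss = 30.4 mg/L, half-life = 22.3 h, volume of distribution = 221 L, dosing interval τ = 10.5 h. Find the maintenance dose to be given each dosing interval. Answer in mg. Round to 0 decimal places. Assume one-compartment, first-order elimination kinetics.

k = ln2 / t½ = 0.693147 / 22.3 = 0.03108 h⁻¹
CL = k × Vd = 0.03108 × 221 = 6.869 L/h
At steady state, Dose/τ = Css × CL.
Dose = Css × CL × τ = 30.4 × 6.869 × 10.5 = 2193 mg

2193 mg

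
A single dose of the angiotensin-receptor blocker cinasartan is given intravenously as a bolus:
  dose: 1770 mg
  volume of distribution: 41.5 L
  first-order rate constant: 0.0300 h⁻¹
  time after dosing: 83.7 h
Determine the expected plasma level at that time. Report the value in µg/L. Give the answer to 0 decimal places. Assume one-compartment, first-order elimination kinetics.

3463 µg/L

C₀ = Dose / Vd = 1770 / 41.5 = 42.65 mg/L
C = C₀ · e^(−k·t) = 42.65 × e^(−0.03000 × 83.7)
  = 42.65 × 0.08119 = 3.463 mg/L
Convert: 3.463 mg/L × 1000 = 3463 µg/L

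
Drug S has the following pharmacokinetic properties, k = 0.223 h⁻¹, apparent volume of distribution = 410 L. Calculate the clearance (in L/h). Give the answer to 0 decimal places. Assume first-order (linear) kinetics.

CL = k × Vd = 0.223 × 410 = 91.43 L/h

91 L/h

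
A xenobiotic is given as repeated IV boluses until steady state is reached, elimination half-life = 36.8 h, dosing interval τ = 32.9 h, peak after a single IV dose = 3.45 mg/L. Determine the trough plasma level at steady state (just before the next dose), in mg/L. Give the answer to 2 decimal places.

4.02 mg/L

k = ln2 / t½ = 0.693147 / 36.8 = 0.01884 h⁻¹
e^(−kτ) = e^(−0.01884 × 32.9) = 0.5380
Accumulation ratio R = 1 / (1 − e^(−kτ)) = 1 / (1 − 0.5380) = 2.165
Steady-state trough = C₀ × R × e^(−kτ) = 3.45 × 2.165 × 0.5380 = 4.018 mg/L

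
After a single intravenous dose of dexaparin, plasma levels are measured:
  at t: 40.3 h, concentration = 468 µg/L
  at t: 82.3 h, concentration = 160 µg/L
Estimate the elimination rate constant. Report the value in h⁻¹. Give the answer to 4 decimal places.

0.0256 h⁻¹

k = ln(C₁/C₂) / (t₂ − t₁) = ln(468/160) / (82.3 − 40.3)
  = 1.073 / 42.00 = 0.02555 h⁻¹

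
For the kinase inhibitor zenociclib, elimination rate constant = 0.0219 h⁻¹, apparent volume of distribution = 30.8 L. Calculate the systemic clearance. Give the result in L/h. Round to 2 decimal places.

CL = k × Vd = 0.0219 × 30.8 = 0.6745 L/h

0.67 L/h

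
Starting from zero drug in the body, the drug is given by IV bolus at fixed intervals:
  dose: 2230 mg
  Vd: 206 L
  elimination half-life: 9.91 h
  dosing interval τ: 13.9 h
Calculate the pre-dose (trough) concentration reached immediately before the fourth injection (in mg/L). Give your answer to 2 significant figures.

6.2 mg/L

C₀ per dose = Dose / Vd = 2230 / 206 = 10.83 mg/L
k = ln2 / t½ = 0.693147 / 9.91 = 0.06994 h⁻¹
Fraction remaining after one interval: r = e^(−kτ) = e^(−0.06994 × 13.9) = 0.3783
Before dose 4, 3 doses have been given (aged 1τ, 2τ, 3τ).
C_trough = C₀ × (r + r² + … + r^3) = C₀ × r(1−r^3)/(1−r)
        = 10.83 × 0.3783 × (1 − 0.05414) / (1 − 0.3783) = 6.233 mg/L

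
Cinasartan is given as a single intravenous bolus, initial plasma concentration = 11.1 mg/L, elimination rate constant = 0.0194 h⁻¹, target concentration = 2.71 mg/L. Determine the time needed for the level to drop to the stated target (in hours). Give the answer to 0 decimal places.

t = ln(C₀ / C) / k = ln(11.10 / 2.71) / 0.01940
  = ln(4.096) / 0.01940 = 1.410 / 0.01940 = 72.68 h

73 h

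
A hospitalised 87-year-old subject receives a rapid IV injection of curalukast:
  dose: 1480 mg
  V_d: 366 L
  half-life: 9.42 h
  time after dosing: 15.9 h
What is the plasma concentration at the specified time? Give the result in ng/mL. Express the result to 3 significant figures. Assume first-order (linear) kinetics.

C₀ = Dose / Vd = 1480 / 366 = 4.044 mg/L
k = ln2 / t½ = 0.693147 / 9.42 = 0.07358 h⁻¹
C = C₀ · e^(−k·t) = 4.044 × e^(−0.07358 × 15.9)
  = 4.044 × 0.3104 = 1.255 mg/L
Convert: 1.255 mg/L × 1000 = 1255 ng/mL

1260 ng/mL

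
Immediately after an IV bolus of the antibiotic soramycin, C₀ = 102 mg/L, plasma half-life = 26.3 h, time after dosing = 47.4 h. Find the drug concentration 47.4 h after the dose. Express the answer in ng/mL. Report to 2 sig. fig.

k = ln2 / t½ = 0.693147 / 26.3 = 0.02636 h⁻¹
C = C₀ · e^(−k·t) = 102.0 × e^(−0.02636 × 47.4)
  = 102.0 × 0.2867 = 29.24 mg/L
Convert: 29.24 mg/L × 1000 = 29240 ng/mL

29000 ng/mL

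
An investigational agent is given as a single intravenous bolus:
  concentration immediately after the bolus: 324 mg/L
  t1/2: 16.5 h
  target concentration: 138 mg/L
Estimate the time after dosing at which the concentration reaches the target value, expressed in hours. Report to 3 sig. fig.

20.3 h

k = ln2 / t½ = 0.693147 / 16.5 = 0.04201 h⁻¹
t = ln(C₀ / C) / k = ln(324.0 / 138) / 0.04201
  = ln(2.348) / 0.04201 = 0.8536 / 0.04201 = 20.32 h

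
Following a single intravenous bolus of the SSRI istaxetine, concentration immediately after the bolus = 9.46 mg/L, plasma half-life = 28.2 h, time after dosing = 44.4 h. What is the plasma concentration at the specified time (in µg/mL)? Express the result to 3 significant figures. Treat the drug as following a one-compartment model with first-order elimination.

3.18 µg/mL

k = ln2 / t½ = 0.693147 / 28.2 = 0.02458 h⁻¹
C = C₀ · e^(−k·t) = 9.460 × e^(−0.02458 × 44.4)
  = 9.460 × 0.3358 = 3.177 mg/L
(3.177 mg/L = 3.177 µg/mL)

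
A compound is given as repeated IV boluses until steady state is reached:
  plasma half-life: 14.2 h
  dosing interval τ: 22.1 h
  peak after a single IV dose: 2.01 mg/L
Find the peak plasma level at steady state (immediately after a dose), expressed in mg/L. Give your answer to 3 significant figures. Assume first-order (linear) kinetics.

k = ln2 / t½ = 0.693147 / 14.2 = 0.04881 h⁻¹
e^(−kτ) = e^(−0.04881 × 22.1) = 0.3400
Accumulation ratio R = 1 / (1 − e^(−kτ)) = 1 / (1 − 0.3400) = 1.515
Steady-state peak = C₀ × R = 2.01 × 1.515 = 3.045 mg/L

3.05 mg/L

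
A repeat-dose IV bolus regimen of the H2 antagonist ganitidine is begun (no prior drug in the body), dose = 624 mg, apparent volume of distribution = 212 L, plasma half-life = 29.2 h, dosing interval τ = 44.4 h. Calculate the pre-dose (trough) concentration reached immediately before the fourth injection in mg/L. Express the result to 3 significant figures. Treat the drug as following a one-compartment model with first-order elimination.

1.51 mg/L

C₀ per dose = Dose / Vd = 624 / 212 = 2.943 mg/L
k = ln2 / t½ = 0.693147 / 29.2 = 0.02374 h⁻¹
Fraction remaining after one interval: r = e^(−kτ) = e^(−0.02374 × 44.4) = 0.3485
Before dose 4, 3 doses have been given (aged 1τ, 2τ, 3τ).
C_trough = C₀ × (r + r² + … + r^3) = C₀ × r(1−r^3)/(1−r)
        = 2.943 × 0.3485 × (1 − 0.04233) / (1 − 0.3485) = 1.508 mg/L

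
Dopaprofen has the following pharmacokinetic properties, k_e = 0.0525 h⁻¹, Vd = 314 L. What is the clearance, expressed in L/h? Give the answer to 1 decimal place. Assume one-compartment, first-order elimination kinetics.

16.5 L/h

CL = k × Vd = 0.0525 × 314 = 16.49 L/h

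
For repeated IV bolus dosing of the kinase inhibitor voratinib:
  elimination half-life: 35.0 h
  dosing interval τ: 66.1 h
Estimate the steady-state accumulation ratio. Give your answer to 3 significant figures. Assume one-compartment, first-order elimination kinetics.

1.37

k = ln2 / t½ = 0.693147 / 35.0 = 0.01980 h⁻¹
e^(−kτ) = e^(−0.01980 × 66.1) = 0.2701
Accumulation ratio R = 1 / (1 − e^(−kτ)) = 1 / (1 − 0.2701) = 1.370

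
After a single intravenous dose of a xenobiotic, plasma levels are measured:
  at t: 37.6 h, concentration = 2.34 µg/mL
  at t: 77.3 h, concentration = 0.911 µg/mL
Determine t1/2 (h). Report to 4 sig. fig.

29.17 h

k = ln(C₁/C₂) / (t₂ − t₁) = ln(2.34/0.911) / (77.3 − 37.6)
  = 0.9434 / 39.70 = 0.02376 h⁻¹
t½ = ln2 / k = 0.693147 / 0.02376 = 29.17 h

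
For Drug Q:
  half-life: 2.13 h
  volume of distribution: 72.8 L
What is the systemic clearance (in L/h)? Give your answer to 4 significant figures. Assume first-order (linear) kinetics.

k = ln2 / t½ = 0.693147 / 2.13 = 0.3254 h⁻¹
CL = k × Vd = 0.3254 × 72.8 = 23.69 L/h

23.69 L/h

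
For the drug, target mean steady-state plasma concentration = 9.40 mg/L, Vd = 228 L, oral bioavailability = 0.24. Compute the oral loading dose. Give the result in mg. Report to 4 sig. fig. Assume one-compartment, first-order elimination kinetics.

8930 mg

LD = Css × Vd / F = 9.40 × 228 / 0.24 = 8930 mg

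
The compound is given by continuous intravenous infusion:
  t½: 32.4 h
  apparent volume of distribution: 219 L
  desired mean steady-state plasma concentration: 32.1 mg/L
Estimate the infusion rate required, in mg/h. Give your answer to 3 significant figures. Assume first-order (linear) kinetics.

k = ln2 / t½ = 0.693147 / 32.4 = 0.02139 h⁻¹
CL = k × Vd = 0.02139 × 219 = 4.684 L/h
At steady state, infusion rate R₀ = Css × CL = 32.1 × 4.684 = 150.4 mg/h

150 mg/h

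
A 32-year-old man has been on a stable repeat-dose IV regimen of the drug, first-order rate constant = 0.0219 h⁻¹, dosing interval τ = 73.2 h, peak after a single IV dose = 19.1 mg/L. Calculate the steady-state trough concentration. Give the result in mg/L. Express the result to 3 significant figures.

4.81 mg/L

e^(−kτ) = e^(−0.02190 × 73.2) = 0.2013
Accumulation ratio R = 1 / (1 − e^(−kτ)) = 1 / (1 − 0.2013) = 1.252
Steady-state trough = C₀ × R × e^(−kτ) = 19.1 × 1.252 × 0.2013 = 4.814 mg/L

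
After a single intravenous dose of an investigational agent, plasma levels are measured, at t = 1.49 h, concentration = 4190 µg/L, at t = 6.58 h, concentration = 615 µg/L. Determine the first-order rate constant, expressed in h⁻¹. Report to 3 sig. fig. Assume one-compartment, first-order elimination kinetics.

k = ln(C₁/C₂) / (t₂ − t₁) = ln(4190/615) / (6.58 − 1.49)
  = 1.919 / 5.090 = 0.3770 h⁻¹

0.377 h⁻¹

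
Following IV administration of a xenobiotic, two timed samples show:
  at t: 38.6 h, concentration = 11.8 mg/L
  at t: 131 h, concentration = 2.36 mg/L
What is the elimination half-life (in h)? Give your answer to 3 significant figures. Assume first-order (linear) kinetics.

39.8 h

k = ln(C₁/C₂) / (t₂ − t₁) = ln(11.8/2.36) / (131 − 38.6)
  = 1.609 / 92.40 = 0.01741 h⁻¹
t½ = ln2 / k = 0.693147 / 0.01741 = 39.81 h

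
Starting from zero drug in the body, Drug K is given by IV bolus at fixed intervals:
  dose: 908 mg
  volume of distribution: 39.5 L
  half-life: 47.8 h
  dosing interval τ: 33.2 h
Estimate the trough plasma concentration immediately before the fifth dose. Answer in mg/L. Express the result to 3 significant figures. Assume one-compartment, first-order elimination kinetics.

31.8 mg/L

C₀ per dose = Dose / Vd = 908 / 39.5 = 22.99 mg/L
k = ln2 / t½ = 0.693147 / 47.8 = 0.01450 h⁻¹
Fraction remaining after one interval: r = e^(−kτ) = e^(−0.01450 × 33.2) = 0.6179
Before dose 5, 4 doses have been given (aged 1τ, 2τ, 3τ, 4τ).
C_trough = C₀ × (r + r² + … + r^4) = C₀ × r(1−r^4)/(1−r)
        = 22.99 × 0.6179 × (1 − 0.1458) / (1 − 0.6179) = 31.76 mg/L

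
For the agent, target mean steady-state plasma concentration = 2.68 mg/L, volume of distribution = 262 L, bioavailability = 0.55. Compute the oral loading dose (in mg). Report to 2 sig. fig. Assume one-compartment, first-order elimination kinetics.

1300 mg

LD = Css × Vd / F = 2.68 × 262 / 0.55 = 1277 mg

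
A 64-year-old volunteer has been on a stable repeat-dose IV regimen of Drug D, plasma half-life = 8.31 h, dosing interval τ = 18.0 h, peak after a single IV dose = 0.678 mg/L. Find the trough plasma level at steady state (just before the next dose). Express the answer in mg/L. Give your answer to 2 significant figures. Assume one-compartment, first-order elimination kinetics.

0.19 mg/L

k = ln2 / t½ = 0.693147 / 8.31 = 0.08341 h⁻¹
e^(−kτ) = e^(−0.08341 × 18.0) = 0.2228
Accumulation ratio R = 1 / (1 − e^(−kτ)) = 1 / (1 − 0.2228) = 1.287
Steady-state trough = C₀ × R × e^(−kτ) = 0.678 × 1.287 × 0.2228 = 0.1944 mg/L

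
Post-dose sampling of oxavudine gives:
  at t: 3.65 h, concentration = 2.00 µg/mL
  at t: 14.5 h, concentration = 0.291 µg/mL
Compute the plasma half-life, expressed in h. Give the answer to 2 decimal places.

3.90 h

k = ln(C₁/C₂) / (t₂ − t₁) = ln(2.00/0.291) / (14.5 − 3.65)
  = 1.928 / 10.85 = 0.1777 h⁻¹
t½ = ln2 / k = 0.693147 / 0.1777 = 3.901 h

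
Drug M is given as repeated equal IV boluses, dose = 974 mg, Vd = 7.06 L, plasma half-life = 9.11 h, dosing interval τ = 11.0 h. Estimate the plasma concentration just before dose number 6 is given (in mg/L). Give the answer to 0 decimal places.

C₀ per dose = Dose / Vd = 974 / 7.06 = 138.0 mg/L
k = ln2 / t½ = 0.693147 / 9.11 = 0.07609 h⁻¹
Fraction remaining after one interval: r = e^(−kτ) = e^(−0.07609 × 11.0) = 0.4330
Before dose 6, 5 doses have been given (aged 1τ, 2τ, 3τ, 4τ, 5τ).
C_trough = C₀ × (r + r² + … + r^5) = C₀ × r(1−r^5)/(1−r)
        = 138.0 × 0.4330 × (1 − 0.01522) / (1 − 0.4330) = 103.8 mg/L

104 mg/L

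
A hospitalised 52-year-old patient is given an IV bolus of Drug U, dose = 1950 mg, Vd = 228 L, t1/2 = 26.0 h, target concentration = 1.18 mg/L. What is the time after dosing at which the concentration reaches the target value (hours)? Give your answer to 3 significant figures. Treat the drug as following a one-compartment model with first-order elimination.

C₀ = Dose / Vd = 1950 / 228 = 8.553 mg/L
k = ln2 / t½ = 0.693147 / 26.0 = 0.02666 h⁻¹
t = ln(C₀ / C) / k = ln(8.553 / 1.18) / 0.02666
  = ln(7.248) / 0.02666 = 1.981 / 0.02666 = 74.31 h

74.3 h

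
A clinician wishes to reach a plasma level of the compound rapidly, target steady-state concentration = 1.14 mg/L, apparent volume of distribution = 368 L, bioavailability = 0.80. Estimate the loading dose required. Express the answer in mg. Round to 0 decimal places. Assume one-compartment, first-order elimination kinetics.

LD = Css × Vd / F = 1.14 × 368 / 0.80 = 524.4 mg

524 mg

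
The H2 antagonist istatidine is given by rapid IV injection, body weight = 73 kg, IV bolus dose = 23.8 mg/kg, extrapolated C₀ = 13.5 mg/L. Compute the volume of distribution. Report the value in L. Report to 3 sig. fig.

Dose = 23.8 × 73 = 1737 mg
Vd = Dose / C₀ = 1737 / 13.5 = 128.7 L

129 L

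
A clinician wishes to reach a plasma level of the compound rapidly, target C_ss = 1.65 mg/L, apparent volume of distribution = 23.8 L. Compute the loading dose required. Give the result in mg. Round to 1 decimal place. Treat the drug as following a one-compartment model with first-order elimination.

39.3 mg

LD = Css × Vd = 1.65 × 23.8 = 39.27 mg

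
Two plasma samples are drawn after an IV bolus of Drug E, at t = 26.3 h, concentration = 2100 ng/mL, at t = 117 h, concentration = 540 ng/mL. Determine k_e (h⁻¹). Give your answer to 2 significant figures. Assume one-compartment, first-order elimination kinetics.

0.015 h⁻¹

k = ln(C₁/C₂) / (t₂ − t₁) = ln(2100/540) / (117 − 26.3)
  = 1.358 / 90.70 = 0.01497 h⁻¹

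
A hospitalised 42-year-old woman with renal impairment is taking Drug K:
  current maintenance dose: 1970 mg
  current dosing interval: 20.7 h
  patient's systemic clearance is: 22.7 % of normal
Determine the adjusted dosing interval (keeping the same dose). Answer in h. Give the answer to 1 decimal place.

To keep the same average steady-state level, dosing rate must scale with clearance.
CL ratio = 22.7 / 100 = 0.2270
New interval (same dose) = 20.7 / 0.2270 = 91.19 h

91.2 h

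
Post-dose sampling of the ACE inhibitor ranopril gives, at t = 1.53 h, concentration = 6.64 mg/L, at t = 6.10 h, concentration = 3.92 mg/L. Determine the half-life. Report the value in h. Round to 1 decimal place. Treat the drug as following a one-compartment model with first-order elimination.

k = ln(C₁/C₂) / (t₂ − t₁) = ln(6.64/3.92) / (6.10 − 1.53)
  = 0.5270 / 4.570 = 0.1153 h⁻¹
t½ = ln2 / k = 0.693147 / 0.1153 = 6.012 h

6.0 h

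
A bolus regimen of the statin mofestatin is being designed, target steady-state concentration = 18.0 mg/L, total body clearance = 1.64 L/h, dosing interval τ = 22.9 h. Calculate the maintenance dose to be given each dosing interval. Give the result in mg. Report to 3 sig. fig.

At steady state, Dose/τ = Css × CL.
Dose = Css × CL × τ = 18.0 × 1.640 × 22.9 = 676.0 mg

676 mg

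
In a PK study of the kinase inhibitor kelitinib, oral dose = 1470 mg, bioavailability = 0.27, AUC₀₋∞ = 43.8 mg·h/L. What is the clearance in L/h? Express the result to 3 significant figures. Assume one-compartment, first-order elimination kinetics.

CL = F·Dose / AUC = 0.27 × 1470 / 43.8 = 9.062 L/h

9.06 L/h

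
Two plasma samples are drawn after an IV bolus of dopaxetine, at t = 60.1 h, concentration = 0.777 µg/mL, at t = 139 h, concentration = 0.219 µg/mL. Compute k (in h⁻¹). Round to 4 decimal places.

k = ln(C₁/C₂) / (t₂ − t₁) = ln(0.777/0.219) / (139 − 60.1)
  = 1.266 / 78.90 = 0.01605 h⁻¹

0.0161 h⁻¹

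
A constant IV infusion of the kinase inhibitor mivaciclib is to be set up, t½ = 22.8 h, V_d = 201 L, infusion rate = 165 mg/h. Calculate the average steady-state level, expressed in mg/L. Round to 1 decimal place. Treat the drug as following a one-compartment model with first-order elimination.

27.0 mg/L

k = ln2 / t½ = 0.693147 / 22.8 = 0.03040 h⁻¹
CL = k × Vd = 0.03040 × 201 = 6.110 L/h
At steady state Css = R₀ / CL = 165 / 6.110 = 27.00 mg/L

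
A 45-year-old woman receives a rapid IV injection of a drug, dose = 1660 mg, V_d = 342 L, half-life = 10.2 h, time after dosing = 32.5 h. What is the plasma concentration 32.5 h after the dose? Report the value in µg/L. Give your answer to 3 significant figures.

C₀ = Dose / Vd = 1660 / 342 = 4.854 mg/L
k = ln2 / t½ = 0.693147 / 10.2 = 0.06796 h⁻¹
C = C₀ · e^(−k·t) = 4.854 × e^(−0.06796 × 32.5)
  = 4.854 × 0.1098 = 0.5330 mg/L
Convert: 0.5330 mg/L × 1000 = 533.0 µg/L

533 µg/L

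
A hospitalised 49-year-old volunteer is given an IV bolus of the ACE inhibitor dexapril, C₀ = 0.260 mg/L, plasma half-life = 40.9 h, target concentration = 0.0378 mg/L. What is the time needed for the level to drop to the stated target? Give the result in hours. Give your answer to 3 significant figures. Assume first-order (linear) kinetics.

114 h

k = ln2 / t½ = 0.693147 / 40.9 = 0.01695 h⁻¹
t = ln(C₀ / C) / k = ln(0.2600 / 0.0378) / 0.01695
  = ln(6.878) / 0.01695 = 1.928 / 0.01695 = 113.7 h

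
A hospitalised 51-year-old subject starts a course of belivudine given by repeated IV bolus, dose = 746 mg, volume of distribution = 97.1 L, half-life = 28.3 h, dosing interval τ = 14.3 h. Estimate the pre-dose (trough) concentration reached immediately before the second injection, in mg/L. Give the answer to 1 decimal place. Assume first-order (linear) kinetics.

C₀ per dose = Dose / Vd = 746 / 97.1 = 7.683 mg/L
k = ln2 / t½ = 0.693147 / 28.3 = 0.02449 h⁻¹
Fraction remaining after one interval: r = e^(−kτ) = e^(−0.02449 × 14.3) = 0.7045
Before dose 2, 1 dose has been given (aged 1τ).
C_trough = C₀ × r = 7.683 × 0.7045 = 5.413 mg/L

5.4 mg/L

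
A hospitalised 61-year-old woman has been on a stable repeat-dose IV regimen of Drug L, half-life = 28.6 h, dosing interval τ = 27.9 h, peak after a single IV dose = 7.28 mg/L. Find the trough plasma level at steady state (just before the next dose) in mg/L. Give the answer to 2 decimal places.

7.53 mg/L

k = ln2 / t½ = 0.693147 / 28.6 = 0.02424 h⁻¹
e^(−kτ) = e^(−0.02424 × 27.9) = 0.5085
Accumulation ratio R = 1 / (1 − e^(−kτ)) = 1 / (1 − 0.5085) = 2.035
Steady-state trough = C₀ × R × e^(−kτ) = 7.28 × 2.035 × 0.5085 = 7.533 mg/L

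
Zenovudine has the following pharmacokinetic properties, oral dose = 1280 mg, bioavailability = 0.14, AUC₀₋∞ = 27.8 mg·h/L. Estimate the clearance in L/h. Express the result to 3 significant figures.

6.45 L/h

CL = F·Dose / AUC = 0.14 × 1280 / 27.8 = 6.446 L/h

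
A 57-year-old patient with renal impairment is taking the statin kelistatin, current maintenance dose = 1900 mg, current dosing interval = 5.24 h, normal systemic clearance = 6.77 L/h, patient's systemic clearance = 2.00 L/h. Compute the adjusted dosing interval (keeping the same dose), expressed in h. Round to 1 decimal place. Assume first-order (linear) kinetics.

To keep the same average steady-state level, dosing rate must scale with clearance.
CL ratio = 2.00 / 6.77 = 0.2954
New interval (same dose) = 5.24 / 0.2954 = 17.74 h

17.7 h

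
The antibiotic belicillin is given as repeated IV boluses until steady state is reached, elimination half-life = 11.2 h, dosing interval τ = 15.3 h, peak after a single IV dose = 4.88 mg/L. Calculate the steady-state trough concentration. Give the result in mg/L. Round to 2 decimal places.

k = ln2 / t½ = 0.693147 / 11.2 = 0.06189 h⁻¹
e^(−kτ) = e^(−0.06189 × 15.3) = 0.3879
Accumulation ratio R = 1 / (1 − e^(−kτ)) = 1 / (1 − 0.3879) = 1.634
Steady-state trough = C₀ × R × e^(−kτ) = 4.88 × 1.634 × 0.3879 = 3.093 mg/L

3.09 mg/L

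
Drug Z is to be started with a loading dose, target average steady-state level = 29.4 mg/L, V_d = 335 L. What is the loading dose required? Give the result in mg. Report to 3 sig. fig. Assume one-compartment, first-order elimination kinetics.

LD = Css × Vd = 29.4 × 335 = 9849 mg

9850 mg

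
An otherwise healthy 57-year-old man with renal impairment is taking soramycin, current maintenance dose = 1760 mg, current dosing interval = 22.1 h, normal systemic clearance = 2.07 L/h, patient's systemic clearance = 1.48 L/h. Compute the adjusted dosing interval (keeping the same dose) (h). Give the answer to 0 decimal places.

31 h

To keep the same average steady-state level, dosing rate must scale with clearance.
CL ratio = 1.48 / 2.07 = 0.7150
New interval (same dose) = 22.1 / 0.7150 = 30.91 h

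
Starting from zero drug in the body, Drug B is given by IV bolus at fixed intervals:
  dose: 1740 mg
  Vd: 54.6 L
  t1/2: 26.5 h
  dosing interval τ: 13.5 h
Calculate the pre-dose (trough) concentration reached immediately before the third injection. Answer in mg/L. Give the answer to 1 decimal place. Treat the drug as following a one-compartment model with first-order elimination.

C₀ per dose = Dose / Vd = 1740 / 54.6 = 31.87 mg/L
k = ln2 / t½ = 0.693147 / 26.5 = 0.02616 h⁻¹
Fraction remaining after one interval: r = e^(−kτ) = e^(−0.02616 × 13.5) = 0.7025
Before dose 3, 2 doses have been given (aged 1τ, 2τ).
C_trough = C₀ × (r + r²) = 31.87 × (0.7025 + 0.4935) = 38.12 mg/L

38.1 mg/L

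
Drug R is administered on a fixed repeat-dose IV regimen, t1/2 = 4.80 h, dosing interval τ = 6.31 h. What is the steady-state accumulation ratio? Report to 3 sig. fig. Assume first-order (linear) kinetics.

k = ln2 / t½ = 0.693147 / 4.80 = 0.1444 h⁻¹
e^(−kτ) = e^(−0.1444 × 6.31) = 0.4021
Accumulation ratio R = 1 / (1 − e^(−kτ)) = 1 / (1 − 0.4021) = 1.673

1.67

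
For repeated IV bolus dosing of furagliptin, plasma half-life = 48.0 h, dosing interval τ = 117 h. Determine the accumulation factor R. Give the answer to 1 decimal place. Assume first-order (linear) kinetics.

1.2

k = ln2 / t½ = 0.693147 / 48.0 = 0.01444 h⁻¹
e^(−kτ) = e^(−0.01444 × 117) = 0.1846
Accumulation ratio R = 1 / (1 − e^(−kτ)) = 1 / (1 − 0.1846) = 1.226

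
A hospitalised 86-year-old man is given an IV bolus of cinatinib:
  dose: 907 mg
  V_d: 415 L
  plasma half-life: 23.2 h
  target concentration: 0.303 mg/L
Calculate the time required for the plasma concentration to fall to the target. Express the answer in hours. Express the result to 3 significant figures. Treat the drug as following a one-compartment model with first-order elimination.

C₀ = Dose / Vd = 907.0 / 415 = 2.186 mg/L
k = ln2 / t½ = 0.693147 / 23.2 = 0.02988 h⁻¹
t = ln(C₀ / C) / k = ln(2.186 / 0.303) / 0.02988
  = ln(7.215) / 0.02988 = 1.976 / 0.02988 = 66.13 h

66.1 h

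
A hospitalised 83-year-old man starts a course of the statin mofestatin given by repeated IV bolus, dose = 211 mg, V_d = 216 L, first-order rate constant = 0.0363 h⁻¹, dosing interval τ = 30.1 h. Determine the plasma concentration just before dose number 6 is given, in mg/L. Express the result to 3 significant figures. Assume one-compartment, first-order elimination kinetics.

C₀ per dose = Dose / Vd = 211 / 216 = 0.9769 mg/L
Fraction remaining after one interval: r = e^(−kτ) = e^(−0.03630 × 30.1) = 0.3353
Before dose 6, 5 doses have been given (aged 1τ, 2τ, 3τ, 4τ, 5τ).
C_trough = C₀ × (r + r² + … + r^5) = C₀ × r(1−r^5)/(1−r)
        = 0.9769 × 0.3353 × (1 − 0.004238) / (1 − 0.3353) = 0.4907 mg/L

0.491 mg/L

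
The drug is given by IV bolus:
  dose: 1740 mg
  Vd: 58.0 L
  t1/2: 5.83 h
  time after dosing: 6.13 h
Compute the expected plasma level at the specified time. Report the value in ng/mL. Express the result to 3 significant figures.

C₀ = Dose / Vd = 1740 / 58.0 = 30.00 mg/L
k = ln2 / t½ = 0.693147 / 5.83 = 0.1189 h⁻¹
C = C₀ · e^(−k·t) = 30.00 × e^(−0.1189 × 6.13)
  = 30.00 × 0.4825 = 14.48 mg/L
Convert: 14.48 mg/L × 1000 = 14480 ng/mL

14500 ng/mL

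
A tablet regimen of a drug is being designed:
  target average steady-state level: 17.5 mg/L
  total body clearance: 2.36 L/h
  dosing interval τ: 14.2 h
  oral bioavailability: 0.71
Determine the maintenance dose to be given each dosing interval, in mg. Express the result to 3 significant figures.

826 mg

At steady state, F × (Dose/τ) = Css × CL.
Dose = Css × CL × τ / F = 17.5 × 2.360 × 14.2 / 0.71 = 826.0 mg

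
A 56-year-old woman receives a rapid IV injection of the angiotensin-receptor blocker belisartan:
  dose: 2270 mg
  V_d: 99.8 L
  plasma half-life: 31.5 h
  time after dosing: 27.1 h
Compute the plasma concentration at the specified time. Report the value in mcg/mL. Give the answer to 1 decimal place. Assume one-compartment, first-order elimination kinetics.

C₀ = Dose / Vd = 2270 / 99.8 = 22.75 mg/L
k = ln2 / t½ = 0.693147 / 31.5 = 0.02200 h⁻¹
C = C₀ · e^(−k·t) = 22.75 × e^(−0.02200 × 27.1)
  = 22.75 × 0.5509 = 12.53 mg/L
(12.53 mg/L = 12.53 mcg/mL)

12.5 mcg/mL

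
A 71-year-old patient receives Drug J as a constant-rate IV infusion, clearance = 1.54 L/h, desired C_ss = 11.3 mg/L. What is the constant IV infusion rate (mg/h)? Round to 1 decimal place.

17.4 mg/h

At steady state, infusion rate R₀ = Css × CL = 11.3 × 1.540 = 17.40 mg/h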